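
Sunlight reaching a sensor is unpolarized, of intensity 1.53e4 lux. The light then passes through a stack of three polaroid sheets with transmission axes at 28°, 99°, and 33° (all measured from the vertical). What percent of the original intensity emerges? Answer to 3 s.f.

≈ 0.877%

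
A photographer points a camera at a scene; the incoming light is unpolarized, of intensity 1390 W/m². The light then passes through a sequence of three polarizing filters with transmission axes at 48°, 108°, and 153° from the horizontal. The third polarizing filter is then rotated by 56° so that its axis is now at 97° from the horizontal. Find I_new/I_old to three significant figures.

I_new/I_old ≈ 1.93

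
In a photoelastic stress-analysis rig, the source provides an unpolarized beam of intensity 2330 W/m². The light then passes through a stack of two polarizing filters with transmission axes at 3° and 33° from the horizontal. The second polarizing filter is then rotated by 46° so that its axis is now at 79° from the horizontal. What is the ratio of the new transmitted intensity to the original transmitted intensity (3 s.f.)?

I_new/I_old ≈ 0.0780

Before rotation:
Unpolarized light through the first polarizer → I₁ = ½ I₀, now polarized at 3°.
I₂ = I₁ cos²(33° − 3°) = 0.5 I₀ · cos²(30°) = 0.375 I₀.
After rotation:
Unpolarized light through the first polarizer → I₁ = ½ I₀, now polarized at 3°.
I₂ = I₁ cos²(79° − 3°) = 0.5 I₀ · cos²(76°) = 0.02926 I₀.
Ratio = 0.02926 / 0.375 = 0.07803.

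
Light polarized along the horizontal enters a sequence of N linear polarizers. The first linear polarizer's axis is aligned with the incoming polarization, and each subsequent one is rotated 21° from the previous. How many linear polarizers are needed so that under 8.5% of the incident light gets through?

N = 19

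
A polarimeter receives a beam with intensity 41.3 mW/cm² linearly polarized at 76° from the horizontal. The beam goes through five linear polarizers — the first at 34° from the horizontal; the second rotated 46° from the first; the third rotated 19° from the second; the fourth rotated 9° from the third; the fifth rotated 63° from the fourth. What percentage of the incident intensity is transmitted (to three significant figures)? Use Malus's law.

≈ 4.79%

By Malus's law, I₁ = 41.3 mW/cm² · cos²(42°) = 22.81 mW/cm².
I₂ = I₁ · cos²(46°) = 22.81 · 0.4826 = 11.01 mW/cm².
I₃ = I₂ · cos²(19°) = 11.01 · 0.894 = 9.84 mW/cm².
I₄ = I₃ · cos²(9°) = 9.84 · 0.9755 = 9.599 mW/cm².
I₅ = I₄ · cos²(63°) = 9.599 · 0.2061 = 1.978 mW/cm².
That is 4.79% of the incident intensity.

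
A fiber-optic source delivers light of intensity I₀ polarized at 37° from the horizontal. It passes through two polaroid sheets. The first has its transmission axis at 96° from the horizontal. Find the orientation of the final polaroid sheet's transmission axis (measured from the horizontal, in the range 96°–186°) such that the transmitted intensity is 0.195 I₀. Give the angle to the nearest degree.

By Malus's law, I₁ = I₀ cos²(96° − 37°) = I₀ cos²(59°) = 0.2653 I₀.
Need I₂/I₀ = 0.195, so cos²(θ − 96°) = 0.195 / 0.2653 = 0.7351.
θ − 96° = arccos(√0.7351) = 31.0°, giving θ ≈ 96 + 31.0 = 127.0°.

θ ≈ 127°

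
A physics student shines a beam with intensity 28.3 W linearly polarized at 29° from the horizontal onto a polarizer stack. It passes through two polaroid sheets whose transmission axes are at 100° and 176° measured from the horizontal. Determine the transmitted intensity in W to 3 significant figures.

I ≈ 0.176 W

I₁ = 28.3 W · cos²(71°) = 3 W.
I₂ = I₁ · cos²(76°) = 3 · 0.05853 = 0.1756 W.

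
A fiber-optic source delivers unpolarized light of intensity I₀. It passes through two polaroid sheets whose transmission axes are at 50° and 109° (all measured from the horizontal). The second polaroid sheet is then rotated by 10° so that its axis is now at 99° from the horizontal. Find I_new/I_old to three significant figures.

Before rotation:
Unpolarized light through the first polarizer → I₁ = ½ I₀, now polarized at 50°.
I₂ = I₁ cos²(109° − 50°) = 0.5 I₀ · cos²(59°) = 0.1326 I₀.
After rotation:
Unpolarized light through the first polarizer → I₁ = ½ I₀, now polarized at 50°.
I₂ = I₁ cos²(99° − 50°) = 0.5 I₀ · cos²(49°) = 0.2152 I₀.
Ratio = 0.2152 / 0.1326 = 1.623.

I_new/I_old ≈ 1.62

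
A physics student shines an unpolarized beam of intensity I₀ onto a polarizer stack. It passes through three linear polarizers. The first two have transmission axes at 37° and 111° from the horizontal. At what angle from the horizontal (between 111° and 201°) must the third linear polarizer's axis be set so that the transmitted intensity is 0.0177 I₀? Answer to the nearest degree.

θ ≈ 158°

Unpolarized light through the first polarizer → I₁ = ½ I₀, now polarized at 37°.
I₂ = I₁ cos²(111° − 37°) = 0.5 I₀ · cos²(74°) = 0.03799 I₀.
Need I₃/I₀ = 0.0177, so cos²(θ − 111°) = 0.0177 / 0.03799 = 0.4659.
θ − 111° = arccos(√0.4659) = 47.0°, giving θ ≈ 111 + 47.0 = 158.0°.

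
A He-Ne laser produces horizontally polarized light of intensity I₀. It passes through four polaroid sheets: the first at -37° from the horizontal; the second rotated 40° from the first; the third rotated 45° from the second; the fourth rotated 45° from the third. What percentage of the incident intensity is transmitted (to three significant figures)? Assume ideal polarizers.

I₁ = I₀ cos²(-37° − 0°) = I₀ cos²(37°) = 0.6378 I₀.
I₂ = I₁ cos²(40°) = 0.6378 · 0.5868 I₀ = 0.3743 I₀.
I₃ = I₂ cos²(45°) = 0.3743 · 0.5 I₀ = 0.1871 I₀.
I₄ = I₃ cos²(45°) = 0.1871 · 0.5 I₀ = 0.09357 I₀.
That is 9.357% of the incident intensity.

≈ 9.36%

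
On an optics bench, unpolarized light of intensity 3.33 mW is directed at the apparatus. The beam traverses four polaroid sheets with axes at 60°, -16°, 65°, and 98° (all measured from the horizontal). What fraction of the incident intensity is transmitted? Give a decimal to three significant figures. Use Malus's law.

Unpolarized light through the first polarizer → I₁ = 3.33 mW/2 = 1.665 mW, polarized at 60°.
I₂ = I₁ · cos²(76°) = 1.665 · 0.05853 = 0.09745 mW.
I₃ = I₂ · cos²(81°) = 0.09745 · 0.02447 = 0.002385 mW.
I₄ = I₃ · cos²(33°) = 0.002385 · 0.7034 = 0.001677 mW.
Transmitted fraction = 0.0005037.

I/I₀ ≈ 0.000504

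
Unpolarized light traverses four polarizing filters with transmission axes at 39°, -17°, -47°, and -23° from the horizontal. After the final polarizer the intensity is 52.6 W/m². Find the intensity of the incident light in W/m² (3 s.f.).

Unpolarized light through the first polarizer → I₁ = ½ I₀, now polarized at 39°.
I₂ = I₁ cos²(-17° − 39°) = 0.5 I₀ · cos²(56°) = 0.1563 I₀.
I₃ = I₂ cos²(-47° + 17°) = 0.1563 I₀ · cos²(30°) = 0.1173 I₀.
I₄ = I₃ cos²(-23° + 47°) = 0.1173 I₀ · cos²(24°) = 0.09786 I₀.
So 52.6 W/m² = 0.09786 I₀, giving I₀ = 52.6/0.09786 = 537.5 W/m².

I₀ ≈ 537 W/m²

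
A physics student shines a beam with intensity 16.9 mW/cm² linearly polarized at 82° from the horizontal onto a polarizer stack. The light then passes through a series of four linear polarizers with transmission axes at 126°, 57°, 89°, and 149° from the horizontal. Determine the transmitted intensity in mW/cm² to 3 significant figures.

I ≈ 0.202 mW/cm²

I₁ = 16.9 mW/cm² · cos²(44°) = 8.745 mW/cm².
I₂ = I₁ · cos²(69°) = 8.745 · 0.1284 = 1.123 mW/cm².
I₃ = I₂ · cos²(32°) = 1.123 · 0.7192 = 0.8077 mW/cm².
I₄ = I₃ · cos²(60°) = 0.8077 · 0.25 = 0.2019 mW/cm².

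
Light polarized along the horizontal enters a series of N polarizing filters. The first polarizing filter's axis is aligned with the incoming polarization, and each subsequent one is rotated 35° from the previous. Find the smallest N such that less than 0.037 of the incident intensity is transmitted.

N = 10

First polarizer is aligned with the polarization: full transmission.
Each further stage multiplies by cos²(35°) = 0.671.
After N polarizers: T = 0.671^(N−1). Require T < 0.037 ⇒ N−1 > ln(0.037)/ln(0.671) = 8.26, so N−1 ≥ 9 and N = 10.
Check: N=10 gives T = 0.02758 < 0.037; N=9 gives T = 0.0411.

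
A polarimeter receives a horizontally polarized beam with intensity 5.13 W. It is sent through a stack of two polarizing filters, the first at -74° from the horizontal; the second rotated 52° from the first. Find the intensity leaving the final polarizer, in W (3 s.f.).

I ≈ 0.148 W

I₁ = 5.13 W · cos²(74°) = 0.3898 W.
I₂ = I₁ · cos²(52°) = 0.3898 · 0.379 = 0.1477 W.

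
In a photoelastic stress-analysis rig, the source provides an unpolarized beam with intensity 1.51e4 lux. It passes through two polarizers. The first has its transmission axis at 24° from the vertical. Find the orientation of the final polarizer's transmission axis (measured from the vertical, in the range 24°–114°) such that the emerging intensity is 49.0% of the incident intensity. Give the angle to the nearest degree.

θ ≈ 32°

Unpolarized light through the first polarizer → I₁ = ½ I₀, now polarized at 24°.
Need I₂/I₀ = 0.49, so cos²(θ − 24°) = 0.49 / 0.5 = 0.98.
θ − 24° = arccos(√0.98) = 8.1°, giving θ ≈ 24 + 8.1 = 32.1°.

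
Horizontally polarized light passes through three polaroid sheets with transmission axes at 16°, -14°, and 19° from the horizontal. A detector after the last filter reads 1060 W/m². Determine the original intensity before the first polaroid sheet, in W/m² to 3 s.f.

I₀ ≈ 2170 W/m²

By Malus's law, I₁ = I₀ cos²(16° − 0°) = I₀ cos²(16°) = 0.924 I₀.
I₂ = I₁ cos²(-14° − 16°) = 0.924 I₀ · cos²(30°) = 0.693 I₀.
I₃ = I₂ cos²(19° + 14°) = 0.693 I₀ · cos²(33°) = 0.4874 I₀.
So 1060 W/m² = 0.4874 I₀, giving I₀ = 1060/0.4874 = 2175 W/m².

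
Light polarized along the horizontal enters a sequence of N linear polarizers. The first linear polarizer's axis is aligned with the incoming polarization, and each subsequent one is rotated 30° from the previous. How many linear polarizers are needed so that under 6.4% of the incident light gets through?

N = 11

First polarizer is aligned with the polarization: full transmission.
Each further stage multiplies by cos²(30°) = 0.75.
After N polarizers: T = 0.75^(N−1). Require T < 0.064 ⇒ N−1 > ln(0.064)/ln(0.75) = 9.56, so N−1 ≥ 10 and N = 11.
Check: N=11 gives T = 0.05631 < 0.064; N=10 gives T = 0.07508.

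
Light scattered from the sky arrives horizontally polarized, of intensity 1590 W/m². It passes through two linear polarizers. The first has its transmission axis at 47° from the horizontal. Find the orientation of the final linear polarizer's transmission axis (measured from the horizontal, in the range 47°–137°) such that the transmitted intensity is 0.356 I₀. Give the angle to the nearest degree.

By Malus's law, I₁ = I₀ cos²(47° − 0°) = I₀ cos²(47°) = 0.4651 I₀.
Need I₂/I₀ = 0.356, so cos²(θ − 47°) = 0.356 / 0.4651 = 0.7654.
θ − 47° = arccos(√0.7654) = 29.0°, giving θ ≈ 47 + 29.0 = 76.0°.

θ ≈ 76°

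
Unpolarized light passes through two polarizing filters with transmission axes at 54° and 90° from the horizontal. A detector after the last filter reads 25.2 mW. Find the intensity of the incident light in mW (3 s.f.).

Unpolarized light through the first polarizer → I₁ = ½ I₀, now polarized at 54°.
I₂ = I₁ cos²(90° − 54°) = 0.5 I₀ · cos²(36°) = 0.3273 I₀.
So 25.2 mW = 0.3273 I₀, giving I₀ = 25.2/0.3273 = 77 mW.

I₀ ≈ 77.0 mW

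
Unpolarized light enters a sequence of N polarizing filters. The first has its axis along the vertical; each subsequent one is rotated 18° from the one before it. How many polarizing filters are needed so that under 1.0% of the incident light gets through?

First polarizer halves the unpolarized light: factor 1/2.
Each further stage multiplies by cos²(18°) = 0.9045.
After N polarizers: T = 0.5·0.9045^(N−1). Require T < 0.010 ⇒ N−1 > ln(0.010/0.5)/ln(0.9045) = 38.98, so N−1 ≥ 39 and N = 40.
Check: N=40 gives T = 0.009978 < 0.010; N=39 gives T = 0.01103.

N = 40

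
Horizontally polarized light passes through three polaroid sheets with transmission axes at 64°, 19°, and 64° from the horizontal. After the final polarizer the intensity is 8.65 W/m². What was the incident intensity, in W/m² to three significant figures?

By Malus's law, I₁ = I₀ cos²(64° − 0°) = I₀ cos²(64°) = 0.1922 I₀.
I₂ = I₁ cos²(19° − 64°) = 0.1922 I₀ · cos²(45°) = 0.09608 I₀.
I₃ = I₂ cos²(64° − 19°) = 0.09608 I₀ · cos²(45°) = 0.04804 I₀.
So 8.65 W/m² = 0.04804 I₀, giving I₀ = 8.65/0.04804 = 180 W/m².

I₀ ≈ 180 W/m²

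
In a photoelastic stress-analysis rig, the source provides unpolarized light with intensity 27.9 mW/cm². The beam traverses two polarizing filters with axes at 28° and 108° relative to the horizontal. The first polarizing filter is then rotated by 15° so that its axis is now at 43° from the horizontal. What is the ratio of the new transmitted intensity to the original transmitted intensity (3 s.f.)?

Before rotation:
Unpolarized light through the first polarizer → I₁ = ½ I₀, now polarized at 28°.
I₂ = I₁ cos²(108° − 28°) = 0.5 I₀ · cos²(80°) = 0.01508 I₀.
After rotation:
Unpolarized light through the first polarizer → I₁ = ½ I₀, now polarized at 43°.
I₂ = I₁ cos²(108° − 43°) = 0.5 I₀ · cos²(65°) = 0.0893 I₀.
Ratio = 0.0893 / 0.01508 = 5.923.

I_new/I_old ≈ 5.92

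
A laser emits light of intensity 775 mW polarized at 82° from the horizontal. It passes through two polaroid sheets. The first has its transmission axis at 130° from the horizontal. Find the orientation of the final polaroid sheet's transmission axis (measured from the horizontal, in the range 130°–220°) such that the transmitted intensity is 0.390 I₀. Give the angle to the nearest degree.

I₁ = I₀ cos²(130° − 82°) = I₀ cos²(48°) = 0.4477 I₀.
Need I₂/I₀ = 0.39, so cos²(θ − 130°) = 0.39 / 0.4477 = 0.871.
θ − 130° = arccos(√0.871) = 21.0°, giving θ ≈ 130 + 21.0 = 151.0°.

θ ≈ 151°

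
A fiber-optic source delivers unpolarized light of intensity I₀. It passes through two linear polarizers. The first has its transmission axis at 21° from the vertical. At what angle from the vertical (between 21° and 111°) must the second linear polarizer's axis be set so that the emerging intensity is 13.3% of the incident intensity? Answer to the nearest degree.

Unpolarized light through the first polarizer → I₁ = ½ I₀, now polarized at 21°.
Need I₂/I₀ = 0.133, so cos²(θ − 21°) = 0.133 / 0.5 = 0.266.
θ − 21° = arccos(√0.266) = 59.0°, giving θ ≈ 21 + 59.0 = 80.0°.

θ ≈ 80°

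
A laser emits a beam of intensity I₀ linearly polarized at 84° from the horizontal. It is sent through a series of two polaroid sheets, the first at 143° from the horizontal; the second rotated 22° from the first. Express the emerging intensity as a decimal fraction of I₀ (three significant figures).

≈ 0.228 I₀

By Malus's law, I₁ = I₀ cos²(143° − 84°) = I₀ cos²(59°) = 0.2653 I₀.
I₂ = I₁ cos²(22°) = 0.2653 · 0.8597 I₀ = 0.228 I₀.
Transmitted fraction = 0.228.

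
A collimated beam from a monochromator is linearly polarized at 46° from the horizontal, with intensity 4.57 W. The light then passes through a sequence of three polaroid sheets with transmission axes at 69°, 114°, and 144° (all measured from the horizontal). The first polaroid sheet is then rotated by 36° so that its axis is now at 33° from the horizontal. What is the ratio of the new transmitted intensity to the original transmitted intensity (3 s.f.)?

I_new/I_old ≈ 0.0548

Before rotation:
By Malus's law, I₁ = I₀ cos²(69° − 46°) = I₀ cos²(23°) = 0.8473 I₀.
I₂ = I₁ cos²(114° − 69°) = 0.8473 I₀ · cos²(45°) = 0.4237 I₀.
I₃ = I₂ cos²(144° − 114°) = 0.4237 I₀ · cos²(30°) = 0.3177 I₀.
After rotation:
I₁ = I₀ cos²(33° − 46°) = I₀ cos²(13°) = 0.9494 I₀.
I₂ = I₁ cos²(114° − 33°) = 0.9494 I₀ · cos²(81°) = 0.02323 I₀.
I₃ = I₂ cos²(144° − 114°) = 0.02323 I₀ · cos²(30°) = 0.01743 I₀.
Ratio = 0.01743 / 0.3177 = 0.05484.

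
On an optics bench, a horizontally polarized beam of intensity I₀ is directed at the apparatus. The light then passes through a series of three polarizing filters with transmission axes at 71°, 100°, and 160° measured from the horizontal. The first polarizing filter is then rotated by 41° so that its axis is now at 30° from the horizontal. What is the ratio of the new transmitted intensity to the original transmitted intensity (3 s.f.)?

I_new/I_old ≈ 1.08

Before rotation:
By Malus's law, I₁ = I₀ cos²(71° − 0°) = I₀ cos²(71°) = 0.106 I₀.
I₂ = I₁ cos²(100° − 71°) = 0.106 I₀ · cos²(29°) = 0.08108 I₀.
I₃ = I₂ cos²(160° − 100°) = 0.08108 I₀ · cos²(60°) = 0.02027 I₀.
After rotation:
I₁ = I₀ cos²(30° − 0°) = I₀ cos²(30°) = 0.75 I₀.
I₂ = I₁ cos²(100° − 30°) = 0.75 I₀ · cos²(70°) = 0.08773 I₀.
I₃ = I₂ cos²(160° − 100°) = 0.08773 I₀ · cos²(60°) = 0.02193 I₀.
Ratio = 0.02193 / 0.02027 = 1.082.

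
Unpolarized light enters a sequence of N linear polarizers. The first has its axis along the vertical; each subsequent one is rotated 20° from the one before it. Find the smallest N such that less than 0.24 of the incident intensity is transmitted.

First polarizer halves the unpolarized light: factor 1/2.
Each further stage multiplies by cos²(20°) = 0.883.
After N polarizers: T = 0.5·0.883^(N−1). Require T < 0.24 ⇒ N−1 > ln(0.24/0.5)/ln(0.883) = 5.90, so N−1 ≥ 6 and N = 7.
Check: N=7 gives T = 0.237 < 0.24; N=6 gives T = 0.2684.

N = 7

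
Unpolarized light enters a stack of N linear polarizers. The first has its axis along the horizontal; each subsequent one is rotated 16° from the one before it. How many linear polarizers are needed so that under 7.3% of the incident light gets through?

N = 26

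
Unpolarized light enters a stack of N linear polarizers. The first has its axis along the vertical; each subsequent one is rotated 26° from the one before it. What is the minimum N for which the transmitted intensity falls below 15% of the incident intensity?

N = 7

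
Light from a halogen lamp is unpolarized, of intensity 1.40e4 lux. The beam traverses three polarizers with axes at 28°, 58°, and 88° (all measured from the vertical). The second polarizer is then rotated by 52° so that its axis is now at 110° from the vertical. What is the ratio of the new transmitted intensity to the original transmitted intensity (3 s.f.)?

I_new/I_old ≈ 0.0296

Before rotation:
Unpolarized light through the first polarizer → I₁ = ½ I₀, now polarized at 28°.
I₂ = I₁ cos²(58° − 28°) = 0.5 I₀ · cos²(30°) = 0.375 I₀.
I₃ = I₂ cos²(88° − 58°) = 0.375 I₀ · cos²(30°) = 0.2813 I₀.
After rotation:
Unpolarized light through the first polarizer → I₁ = ½ I₀, now polarized at 28°.
I₂ = I₁ cos²(110° − 28°) = 0.5 I₀ · cos²(82°) = 0.009685 I₀.
I₃ = I₂ cos²(88° − 110°) = 0.009685 I₀ · cos²(22°) = 0.008326 I₀.
Ratio = 0.008326 / 0.2813 = 0.0296.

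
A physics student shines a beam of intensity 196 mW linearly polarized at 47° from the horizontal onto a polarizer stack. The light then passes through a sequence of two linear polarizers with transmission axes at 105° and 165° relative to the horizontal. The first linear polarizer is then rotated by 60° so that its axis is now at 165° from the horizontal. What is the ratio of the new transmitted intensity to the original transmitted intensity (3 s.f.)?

Before rotation:
I₁ = I₀ cos²(105° − 47°) = I₀ cos²(58°) = 0.2808 I₀.
I₂ = I₁ cos²(165° − 105°) = 0.2808 I₀ · cos²(60°) = 0.0702 I₀.
After rotation:
I₁ = I₀ cos²(165° − 47°) = I₀ cos²(62°) = 0.2204 I₀.
I₂ = I₁ cos²(165° − 165°) = 0.2204 I₀ · cos²(0°) = 0.2204 I₀.
Ratio = 0.2204 / 0.0702 = 3.139.

I_new/I_old ≈ 3.14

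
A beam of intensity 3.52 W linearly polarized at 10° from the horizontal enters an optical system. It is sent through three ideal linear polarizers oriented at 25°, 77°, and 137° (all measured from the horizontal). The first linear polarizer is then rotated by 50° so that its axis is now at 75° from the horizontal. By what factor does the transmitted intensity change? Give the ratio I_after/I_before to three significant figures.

Before rotation:
I₁ = I₀ cos²(25° − 10°) = I₀ cos²(15°) = 0.933 I₀.
I₂ = I₁ cos²(77° − 25°) = 0.933 I₀ · cos²(52°) = 0.3536 I₀.
I₃ = I₂ cos²(137° − 77°) = 0.3536 I₀ · cos²(60°) = 0.08841 I₀.
After rotation:
I₁ = I₀ cos²(75° − 10°) = I₀ cos²(65°) = 0.1786 I₀.
I₂ = I₁ cos²(77° − 75°) = 0.1786 I₀ · cos²(2°) = 0.1784 I₀.
I₃ = I₂ cos²(137° − 77°) = 0.1784 I₀ · cos²(60°) = 0.0446 I₀.
Ratio = 0.0446 / 0.08841 = 0.5044.

I_new/I_old ≈ 0.504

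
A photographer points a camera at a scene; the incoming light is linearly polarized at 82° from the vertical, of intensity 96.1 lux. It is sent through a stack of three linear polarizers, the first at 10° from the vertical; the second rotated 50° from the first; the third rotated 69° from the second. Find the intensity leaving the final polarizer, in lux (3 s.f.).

I ≈ 0.487 lux

By Malus's law, I₁ = 96.1 lux · cos²(72°) = 9.177 lux.
I₂ = I₁ · cos²(50°) = 9.177 · 0.4132 = 3.792 lux.
I₃ = I₂ · cos²(69°) = 3.792 · 0.1284 = 0.4869 lux.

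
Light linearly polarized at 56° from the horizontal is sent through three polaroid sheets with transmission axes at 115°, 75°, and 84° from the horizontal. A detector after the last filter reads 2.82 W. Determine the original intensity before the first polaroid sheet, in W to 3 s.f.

I₀ ≈ 18.6 W

I₁ = I₀ cos²(115° − 56°) = I₀ cos²(59°) = 0.2653 I₀.
I₂ = I₁ cos²(75° − 115°) = 0.2653 I₀ · cos²(40°) = 0.1557 I₀.
I₃ = I₂ cos²(84° − 75°) = 0.1557 I₀ · cos²(9°) = 0.1519 I₀.
So 2.82 W = 0.1519 I₀, giving I₀ = 2.82/0.1519 = 18.57 W.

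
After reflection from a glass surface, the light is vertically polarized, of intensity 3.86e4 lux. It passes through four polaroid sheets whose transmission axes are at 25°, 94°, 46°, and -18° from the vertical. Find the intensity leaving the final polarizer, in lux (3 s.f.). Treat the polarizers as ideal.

I ≈ 350 lux

I₁ = 3.86e4 lux · cos²(25°) = 3.171e+04 lux.
I₂ = I₁ · cos²(69°) = 3.171e+04 · 0.1284 = 4072 lux.
I₃ = I₂ · cos²(48°) = 4072 · 0.4477 = 1823 lux.
I₄ = I₃ · cos²(64°) = 1823 · 0.1922 = 350.4 lux.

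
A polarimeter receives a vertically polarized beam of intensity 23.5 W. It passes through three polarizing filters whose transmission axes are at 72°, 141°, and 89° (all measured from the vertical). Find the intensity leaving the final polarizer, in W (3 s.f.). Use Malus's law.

By Malus's law, I₁ = 23.5 W · cos²(72°) = 2.244 W.
I₂ = I₁ · cos²(69°) = 2.244 · 0.1284 = 0.2882 W.
I₃ = I₂ · cos²(52°) = 0.2882 · 0.379 = 0.1092 W.

I ≈ 0.109 W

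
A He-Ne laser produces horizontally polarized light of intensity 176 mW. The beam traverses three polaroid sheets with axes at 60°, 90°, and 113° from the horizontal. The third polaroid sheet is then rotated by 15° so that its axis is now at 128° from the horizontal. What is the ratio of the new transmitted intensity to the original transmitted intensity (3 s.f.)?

Before rotation:
By Malus's law, I₁ = I₀ cos²(60° − 0°) = I₀ cos²(60°) = 0.25 I₀.
I₂ = I₁ cos²(90° − 60°) = 0.25 I₀ · cos²(30°) = 0.1875 I₀.
I₃ = I₂ cos²(113° − 90°) = 0.1875 I₀ · cos²(23°) = 0.1589 I₀.
After rotation:
I₁ = I₀ cos²(60° − 0°) = I₀ cos²(60°) = 0.25 I₀.
I₂ = I₁ cos²(90° − 60°) = 0.25 I₀ · cos²(30°) = 0.1875 I₀.
I₃ = I₂ cos²(128° − 90°) = 0.1875 I₀ · cos²(38°) = 0.1164 I₀.
Ratio = 0.1164 / 0.1589 = 0.7328.

I_new/I_old ≈ 0.733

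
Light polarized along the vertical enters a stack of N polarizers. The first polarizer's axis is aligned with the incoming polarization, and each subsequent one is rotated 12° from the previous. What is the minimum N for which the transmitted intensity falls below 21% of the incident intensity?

First polarizer is aligned with the polarization: full transmission.
Each further stage multiplies by cos²(12°) = 0.9568.
After N polarizers: T = 0.9568^(N−1). Require T < 0.21 ⇒ N−1 > ln(0.21)/ln(0.9568) = 35.32, so N−1 ≥ 36 and N = 37.
Check: N=37 gives T = 0.2038 < 0.21; N=36 gives T = 0.213.

N = 37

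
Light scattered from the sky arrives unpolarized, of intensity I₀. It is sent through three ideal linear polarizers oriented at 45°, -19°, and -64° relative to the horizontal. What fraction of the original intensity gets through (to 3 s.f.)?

≈ 0.0480 I₀

Unpolarized light through the first polarizer → I₁ = ½ I₀, now polarized at 45°.
I₂ = I₁ cos²(-19° − 45°) = 0.5 I₀ · cos²(64°) = 0.09608 I₀.
I₃ = I₂ cos²(-64° + 19°) = 0.09608 I₀ · cos²(45°) = 0.04804 I₀.
Transmitted fraction = 0.04804.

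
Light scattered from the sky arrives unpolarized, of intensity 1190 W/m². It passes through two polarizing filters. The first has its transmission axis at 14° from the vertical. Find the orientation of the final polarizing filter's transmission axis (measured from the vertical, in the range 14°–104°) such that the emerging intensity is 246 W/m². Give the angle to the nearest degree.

θ ≈ 64°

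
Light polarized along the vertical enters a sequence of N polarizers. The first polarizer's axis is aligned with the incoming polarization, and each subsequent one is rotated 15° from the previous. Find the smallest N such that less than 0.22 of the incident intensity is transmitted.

N = 23

First polarizer is aligned with the polarization: full transmission.
Each further stage multiplies by cos²(15°) = 0.933.
After N polarizers: T = 0.933^(N−1). Require T < 0.22 ⇒ N−1 > ln(0.22)/ln(0.933) = 21.84, so N−1 ≥ 22 and N = 23.
Check: N=23 gives T = 0.2175 < 0.22; N=22 gives T = 0.2332.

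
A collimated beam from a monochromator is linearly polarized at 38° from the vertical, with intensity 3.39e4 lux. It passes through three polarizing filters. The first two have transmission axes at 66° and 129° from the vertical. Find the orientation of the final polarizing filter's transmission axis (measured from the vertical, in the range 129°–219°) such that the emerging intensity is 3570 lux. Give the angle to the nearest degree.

I₁ = I₀ cos²(66° − 38°) = I₀ cos²(28°) = 0.7796 I₀.
I₂ = I₁ cos²(129° − 66°) = 0.7796 I₀ · cos²(63°) = 0.1607 I₀.
Target fraction: 3570 / 3.39e4 lux = 0.1053 of I₀.
Need I₃/I₀ = 0.1053, so cos²(θ − 129°) = 0.1053 / 0.1607 = 0.6554.
θ − 129° = arccos(√0.6554) = 35.9°, giving θ ≈ 129 + 35.9 = 164.9°.

θ ≈ 165°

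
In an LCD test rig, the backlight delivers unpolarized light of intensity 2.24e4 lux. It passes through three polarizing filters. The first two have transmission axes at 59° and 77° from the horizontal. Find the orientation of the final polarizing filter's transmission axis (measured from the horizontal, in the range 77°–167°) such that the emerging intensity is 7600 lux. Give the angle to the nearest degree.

θ ≈ 107°

Unpolarized light through the first polarizer → I₁ = ½ I₀, now polarized at 59°.
I₂ = I₁ cos²(77° − 59°) = 0.5 I₀ · cos²(18°) = 0.4523 I₀.
Target fraction: 7600 / 2.24e4 lux = 0.3393 of I₀.
Need I₃/I₀ = 0.3393, so cos²(θ − 77°) = 0.3393 / 0.4523 = 0.7502.
θ − 77° = arccos(√0.7502) = 30.0°, giving θ ≈ 77 + 30.0 = 107.0°.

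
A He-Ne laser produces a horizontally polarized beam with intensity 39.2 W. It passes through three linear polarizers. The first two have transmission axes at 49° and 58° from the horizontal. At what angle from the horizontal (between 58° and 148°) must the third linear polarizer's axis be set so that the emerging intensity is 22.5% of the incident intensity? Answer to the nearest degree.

I₁ = I₀ cos²(49° − 0°) = I₀ cos²(49°) = 0.4304 I₀.
I₂ = I₁ cos²(58° − 49°) = 0.4304 I₀ · cos²(9°) = 0.4199 I₀.
Need I₃/I₀ = 0.225, so cos²(θ − 58°) = 0.225 / 0.4199 = 0.5359.
θ − 58° = arccos(√0.5359) = 42.9°, giving θ ≈ 58 + 42.9 = 100.9°.

θ ≈ 101°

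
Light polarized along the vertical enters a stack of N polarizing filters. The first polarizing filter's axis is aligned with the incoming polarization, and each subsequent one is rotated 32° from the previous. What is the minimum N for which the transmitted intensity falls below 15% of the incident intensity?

N = 7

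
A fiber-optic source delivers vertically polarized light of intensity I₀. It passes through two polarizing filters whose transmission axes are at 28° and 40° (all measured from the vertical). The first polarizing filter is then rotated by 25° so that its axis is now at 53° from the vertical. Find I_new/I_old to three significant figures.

Before rotation:
By Malus's law, I₁ = I₀ cos²(28° − 0°) = I₀ cos²(28°) = 0.7796 I₀.
I₂ = I₁ cos²(40° − 28°) = 0.7796 I₀ · cos²(12°) = 0.7459 I₀.
After rotation:
I₁ = I₀ cos²(53° − 0°) = I₀ cos²(53°) = 0.3622 I₀.
I₂ = I₁ cos²(40° − 53°) = 0.3622 I₀ · cos²(13°) = 0.3439 I₀.
Ratio = 0.3439 / 0.7459 = 0.461.

I_new/I_old ≈ 0.461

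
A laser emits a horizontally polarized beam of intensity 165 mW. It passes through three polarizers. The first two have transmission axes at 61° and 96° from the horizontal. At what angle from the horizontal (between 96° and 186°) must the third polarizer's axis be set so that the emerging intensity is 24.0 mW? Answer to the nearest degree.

θ ≈ 112°

By Malus's law, I₁ = I₀ cos²(61° − 0°) = I₀ cos²(61°) = 0.235 I₀.
I₂ = I₁ cos²(96° − 61°) = 0.235 I₀ · cos²(35°) = 0.1577 I₀.
Target fraction: 24.0 / 165 mW = 0.1455 of I₀.
Need I₃/I₀ = 0.1455, so cos²(θ − 96°) = 0.1455 / 0.1577 = 0.9223.
θ − 96° = arccos(√0.9223) = 16.2°, giving θ ≈ 96 + 16.2 = 112.2°.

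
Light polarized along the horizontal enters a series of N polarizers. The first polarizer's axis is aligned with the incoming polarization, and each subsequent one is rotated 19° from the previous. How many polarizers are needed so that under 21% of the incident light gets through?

N = 15

First polarizer is aligned with the polarization: full transmission.
Each further stage multiplies by cos²(19°) = 0.894.
After N polarizers: T = 0.894^(N−1). Require T < 0.21 ⇒ N−1 > ln(0.21)/ln(0.894) = 13.93, so N−1 ≥ 14 and N = 15.
Check: N=15 gives T = 0.2083 < 0.21; N=14 gives T = 0.233.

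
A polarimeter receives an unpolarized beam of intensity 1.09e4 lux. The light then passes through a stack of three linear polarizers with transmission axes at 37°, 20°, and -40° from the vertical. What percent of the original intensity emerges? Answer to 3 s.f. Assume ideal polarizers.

Unpolarized light through the first polarizer → I₁ = 1.09e4 lux/2 = 5450 lux, polarized at 37°.
I₂ = I₁ · cos²(17°) = 5450 · 0.9145 = 4984 lux.
I₃ = I₂ · cos²(60°) = 4984 · 0.25 = 1246 lux.
That is 11.43% of the incident intensity.

≈ 11.4%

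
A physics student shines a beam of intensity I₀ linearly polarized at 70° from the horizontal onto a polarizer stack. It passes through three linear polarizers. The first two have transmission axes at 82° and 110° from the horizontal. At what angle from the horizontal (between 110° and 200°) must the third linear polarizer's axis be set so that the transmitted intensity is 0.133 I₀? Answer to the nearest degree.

By Malus's law, I₁ = I₀ cos²(82° − 70°) = I₀ cos²(12°) = 0.9568 I₀.
I₂ = I₁ cos²(110° − 82°) = 0.9568 I₀ · cos²(28°) = 0.7459 I₀.
Need I₃/I₀ = 0.133, so cos²(θ − 110°) = 0.133 / 0.7459 = 0.1783.
θ − 110° = arccos(√0.1783) = 65.0°, giving θ ≈ 110 + 65.0 = 175.0°.

θ ≈ 175°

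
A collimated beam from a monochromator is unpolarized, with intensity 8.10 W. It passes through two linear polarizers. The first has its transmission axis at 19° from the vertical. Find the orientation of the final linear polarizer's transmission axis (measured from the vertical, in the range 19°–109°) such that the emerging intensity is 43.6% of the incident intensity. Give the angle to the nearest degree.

Unpolarized light through the first polarizer → I₁ = ½ I₀, now polarized at 19°.
Need I₂/I₀ = 0.436, so cos²(θ − 19°) = 0.436 / 0.5 = 0.872.
θ − 19° = arccos(√0.872) = 21.0°, giving θ ≈ 19 + 21.0 = 40.0°.

θ ≈ 40°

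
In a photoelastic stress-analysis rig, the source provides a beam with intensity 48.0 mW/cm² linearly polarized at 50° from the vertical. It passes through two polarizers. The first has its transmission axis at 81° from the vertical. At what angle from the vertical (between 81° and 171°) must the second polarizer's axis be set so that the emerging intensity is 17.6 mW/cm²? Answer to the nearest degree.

θ ≈ 126°

By Malus's law, I₁ = I₀ cos²(81° − 50°) = I₀ cos²(31°) = 0.7347 I₀.
Target fraction: 17.6 / 48.0 mW/cm² = 0.3667 of I₀.
Need I₂/I₀ = 0.3667, so cos²(θ − 81°) = 0.3667 / 0.7347 = 0.499.
θ − 81° = arccos(√0.499) = 45.1°, giving θ ≈ 81 + 45.1 = 126.1°.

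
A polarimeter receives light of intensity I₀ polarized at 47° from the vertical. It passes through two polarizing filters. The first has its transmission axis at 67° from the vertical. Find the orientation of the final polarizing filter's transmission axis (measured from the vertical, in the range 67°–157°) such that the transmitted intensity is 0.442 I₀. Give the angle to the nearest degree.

By Malus's law, I₁ = I₀ cos²(67° − 47°) = I₀ cos²(20°) = 0.883 I₀.
Need I₂/I₀ = 0.442, so cos²(θ − 67°) = 0.442 / 0.883 = 0.5006.
θ − 67° = arccos(√0.5006) = 45.0°, giving θ ≈ 67 + 45.0 = 112.0°.

θ ≈ 112°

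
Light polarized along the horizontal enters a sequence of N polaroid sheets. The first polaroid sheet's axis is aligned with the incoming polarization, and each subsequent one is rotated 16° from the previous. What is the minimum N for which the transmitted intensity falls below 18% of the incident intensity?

First polarizer is aligned with the polarization: full transmission.
Each further stage multiplies by cos²(16°) = 0.924.
After N polarizers: T = 0.924^(N−1). Require T < 0.18 ⇒ N−1 > ln(0.18)/ln(0.924) = 21.70, so N−1 ≥ 22 and N = 23.
Check: N=23 gives T = 0.1758 < 0.18; N=22 gives T = 0.1903.

N = 23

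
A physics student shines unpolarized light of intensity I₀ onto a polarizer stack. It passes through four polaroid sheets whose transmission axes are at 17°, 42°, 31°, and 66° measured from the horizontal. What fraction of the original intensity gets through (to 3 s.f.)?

Unpolarized light through the first polarizer → I₁ = ½ I₀, now polarized at 17°.
I₂ = I₁ cos²(42° − 17°) = 0.5 I₀ · cos²(25°) = 0.4107 I₀.
I₃ = I₂ cos²(31° − 42°) = 0.4107 I₀ · cos²(11°) = 0.3957 I₀.
I₄ = I₃ cos²(66° − 31°) = 0.3957 I₀ · cos²(35°) = 0.2655 I₀.
Transmitted fraction = 0.2655.

≈ 0.266 I₀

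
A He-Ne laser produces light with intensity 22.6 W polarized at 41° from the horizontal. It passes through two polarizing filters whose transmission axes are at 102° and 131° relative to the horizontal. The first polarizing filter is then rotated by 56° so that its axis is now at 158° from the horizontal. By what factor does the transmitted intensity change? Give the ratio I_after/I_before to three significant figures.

I_new/I_old ≈ 0.910

Before rotation:
I₁ = I₀ cos²(102° − 41°) = I₀ cos²(61°) = 0.235 I₀.
I₂ = I₁ cos²(131° − 102°) = 0.235 I₀ · cos²(29°) = 0.1798 I₀.
After rotation:
I₁ = I₀ cos²(158° − 41°) = I₀ cos²(63°) = 0.2061 I₀.
I₂ = I₁ cos²(131° − 158°) = 0.2061 I₀ · cos²(27°) = 0.1636 I₀.
Ratio = 0.1636 / 0.1798 = 0.9101.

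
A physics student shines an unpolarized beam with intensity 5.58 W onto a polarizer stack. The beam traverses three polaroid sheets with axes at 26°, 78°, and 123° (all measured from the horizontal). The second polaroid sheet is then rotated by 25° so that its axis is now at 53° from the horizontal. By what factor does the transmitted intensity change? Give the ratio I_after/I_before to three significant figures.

I_new/I_old ≈ 0.490

Before rotation:
Unpolarized light through the first polarizer → I₁ = ½ I₀, now polarized at 26°.
I₂ = I₁ cos²(78° − 26°) = 0.5 I₀ · cos²(52°) = 0.1895 I₀.
I₃ = I₂ cos²(123° − 78°) = 0.1895 I₀ · cos²(45°) = 0.09476 I₀.
After rotation:
Unpolarized light through the first polarizer → I₁ = ½ I₀, now polarized at 26°.
I₂ = I₁ cos²(53° − 26°) = 0.5 I₀ · cos²(27°) = 0.3969 I₀.
I₃ = I₂ cos²(123° − 53°) = 0.3969 I₀ · cos²(70°) = 0.04643 I₀.
Ratio = 0.04643 / 0.09476 = 0.49.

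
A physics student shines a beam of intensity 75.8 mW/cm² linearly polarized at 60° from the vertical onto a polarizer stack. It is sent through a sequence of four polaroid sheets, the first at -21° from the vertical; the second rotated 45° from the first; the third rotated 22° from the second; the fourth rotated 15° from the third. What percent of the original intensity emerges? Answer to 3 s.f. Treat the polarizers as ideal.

By Malus's law, I₁ = 75.8 mW/cm² · cos²(81°) = 1.855 mW/cm².
I₂ = I₁ · cos²(45°) = 1.855 · 0.5 = 0.9275 mW/cm².
I₃ = I₂ · cos²(22°) = 0.9275 · 0.8597 = 0.7973 mW/cm².
I₄ = I₃ · cos²(15°) = 0.7973 · 0.933 = 0.7439 mW/cm².
That is 0.9814% of the incident intensity.

≈ 0.981%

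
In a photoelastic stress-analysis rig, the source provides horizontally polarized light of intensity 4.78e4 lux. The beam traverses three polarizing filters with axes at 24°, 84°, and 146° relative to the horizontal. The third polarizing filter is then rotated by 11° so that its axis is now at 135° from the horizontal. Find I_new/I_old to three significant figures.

Before rotation:
I₁ = I₀ cos²(24° − 0°) = I₀ cos²(24°) = 0.8346 I₀.
I₂ = I₁ cos²(84° − 24°) = 0.8346 I₀ · cos²(60°) = 0.2086 I₀.
I₃ = I₂ cos²(146° − 84°) = 0.2086 I₀ · cos²(62°) = 0.04599 I₀.
After rotation:
I₁ = I₀ cos²(24° − 0°) = I₀ cos²(24°) = 0.8346 I₀.
I₂ = I₁ cos²(84° − 24°) = 0.8346 I₀ · cos²(60°) = 0.2086 I₀.
I₃ = I₂ cos²(135° − 84°) = 0.2086 I₀ · cos²(51°) = 0.08263 I₀.
Ratio = 0.08263 / 0.04599 = 1.797.

I_new/I_old ≈ 1.80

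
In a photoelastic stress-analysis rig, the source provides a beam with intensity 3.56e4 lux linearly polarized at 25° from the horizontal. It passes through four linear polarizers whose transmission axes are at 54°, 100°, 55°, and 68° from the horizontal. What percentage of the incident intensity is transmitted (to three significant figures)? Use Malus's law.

≈ 17.5%

By Malus's law, I₁ = 3.56e4 lux · cos²(29°) = 2.723e+04 lux.
I₂ = I₁ · cos²(46°) = 2.723e+04 · 0.4826 = 1.314e+04 lux.
I₃ = I₂ · cos²(45°) = 1.314e+04 · 0.5 = 6571 lux.
I₄ = I₃ · cos²(13°) = 6571 · 0.9494 = 6238 lux.
That is 17.52% of the incident intensity.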